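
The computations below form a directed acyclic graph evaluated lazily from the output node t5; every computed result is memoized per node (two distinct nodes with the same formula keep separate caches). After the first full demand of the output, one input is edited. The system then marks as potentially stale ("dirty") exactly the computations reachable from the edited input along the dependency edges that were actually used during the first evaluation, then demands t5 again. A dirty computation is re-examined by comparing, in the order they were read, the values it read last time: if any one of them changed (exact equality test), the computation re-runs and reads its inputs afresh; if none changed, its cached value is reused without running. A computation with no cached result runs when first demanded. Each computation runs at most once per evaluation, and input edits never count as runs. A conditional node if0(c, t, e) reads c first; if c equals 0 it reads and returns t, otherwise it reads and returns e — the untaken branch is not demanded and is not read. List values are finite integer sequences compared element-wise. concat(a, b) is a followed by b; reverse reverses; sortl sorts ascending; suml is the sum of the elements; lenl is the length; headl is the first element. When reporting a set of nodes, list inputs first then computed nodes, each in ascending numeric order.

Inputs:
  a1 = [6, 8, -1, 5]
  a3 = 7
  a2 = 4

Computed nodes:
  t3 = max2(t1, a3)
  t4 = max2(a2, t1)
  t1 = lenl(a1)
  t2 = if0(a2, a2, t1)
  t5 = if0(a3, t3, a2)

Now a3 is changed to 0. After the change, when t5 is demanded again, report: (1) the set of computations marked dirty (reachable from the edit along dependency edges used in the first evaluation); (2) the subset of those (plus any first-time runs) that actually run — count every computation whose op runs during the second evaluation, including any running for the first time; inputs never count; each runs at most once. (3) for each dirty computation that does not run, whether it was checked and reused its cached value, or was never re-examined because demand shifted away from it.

First demand of the output computes:
  t5 = if0(a3=7 -> else branch a2) = 4

After the edit, cleaning proceeds:
  t1: had never run; runs now, result 4.
  t3: had never run; runs now, result 4.
  t5: a read changed (a3 7->0) — executes, giving 4 — identical to its old value.

Note the branch switch — t1, t3 had no cache and run now for the first time.

The edit dirties: t5.
3 computations run: t1, t3, t5.
No dirty computation escaped a run.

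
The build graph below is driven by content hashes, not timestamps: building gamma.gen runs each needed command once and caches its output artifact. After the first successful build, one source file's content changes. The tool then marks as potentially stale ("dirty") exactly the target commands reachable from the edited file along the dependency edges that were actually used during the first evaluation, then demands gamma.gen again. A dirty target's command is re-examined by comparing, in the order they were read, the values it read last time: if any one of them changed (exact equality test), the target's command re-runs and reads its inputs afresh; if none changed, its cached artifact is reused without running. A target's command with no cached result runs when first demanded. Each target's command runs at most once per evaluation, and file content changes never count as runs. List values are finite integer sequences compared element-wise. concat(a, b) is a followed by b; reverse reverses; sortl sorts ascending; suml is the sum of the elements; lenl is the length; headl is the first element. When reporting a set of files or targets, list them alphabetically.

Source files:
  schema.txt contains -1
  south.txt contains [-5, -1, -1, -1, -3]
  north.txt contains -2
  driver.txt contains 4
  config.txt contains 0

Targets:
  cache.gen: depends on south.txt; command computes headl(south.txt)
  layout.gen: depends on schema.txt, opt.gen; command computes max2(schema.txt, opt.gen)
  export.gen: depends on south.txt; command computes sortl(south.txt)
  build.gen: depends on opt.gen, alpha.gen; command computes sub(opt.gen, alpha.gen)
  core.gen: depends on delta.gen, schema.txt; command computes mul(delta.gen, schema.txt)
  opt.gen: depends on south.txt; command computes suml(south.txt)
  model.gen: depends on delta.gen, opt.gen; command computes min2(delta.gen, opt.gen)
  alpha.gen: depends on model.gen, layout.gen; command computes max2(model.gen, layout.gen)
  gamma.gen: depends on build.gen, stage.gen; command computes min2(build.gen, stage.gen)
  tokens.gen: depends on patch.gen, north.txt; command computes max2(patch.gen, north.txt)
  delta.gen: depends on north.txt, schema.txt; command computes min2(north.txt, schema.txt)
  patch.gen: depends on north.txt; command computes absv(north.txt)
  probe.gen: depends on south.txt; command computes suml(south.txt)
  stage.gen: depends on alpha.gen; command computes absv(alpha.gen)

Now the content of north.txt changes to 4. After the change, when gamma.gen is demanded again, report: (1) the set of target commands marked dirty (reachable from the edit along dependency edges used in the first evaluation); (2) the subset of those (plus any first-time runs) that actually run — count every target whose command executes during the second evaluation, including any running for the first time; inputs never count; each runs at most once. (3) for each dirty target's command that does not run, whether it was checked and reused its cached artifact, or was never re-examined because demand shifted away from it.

Dirty set: alpha.gen, build.gen, delta.gen, gamma.gen, model.gen, stage.gen.
Run set: delta.gen, model.gen (2 run).
Re-examined without running (cache reused): alpha.gen, build.gen, gamma.gen, stage.gen.
The important point: model.gen recomputes to an identical value, and the output ends up unchanged.

Initial pass — values computed on the first demand:
  delta.gen = min2(-2, -1) = -2
  opt.gen = suml([-5, -1, -1, -1, -3]) = -11
  layout.gen = max2(-1, -11) = -1
  model.gen = min2(-2, -11) = -11
  alpha.gen = max2(-11, -1) = -1
  build.gen = sub(-11, -1) = -10
  stage.gen = absv(-1) = 1
  gamma.gen = min2(-10, 1) = -10

Second demand — change propagation:
  delta.gen: re-runs because north.txt -2->4; new result -1.
  model.gen: re-runs because delta.gen -2->-1; new result -11 (unchanged).
  alpha.gen: re-examined; everything it read last time is the same (model.gen unchanged, layout.gen unchanged) — cache -1 kept, no run.
  build.gen: re-examined; everything it read last time is the same (opt.gen unchanged, alpha.gen unchanged) — cache -10 kept, no run.
  stage.gen: re-examined; everything it read last time is the same (alpha.gen unchanged) — cache 1 kept, no run.
  gamma.gen: re-examined; everything it read last time is the same (build.gen unchanged, stage.gen unchanged) — cache -10 kept, no run.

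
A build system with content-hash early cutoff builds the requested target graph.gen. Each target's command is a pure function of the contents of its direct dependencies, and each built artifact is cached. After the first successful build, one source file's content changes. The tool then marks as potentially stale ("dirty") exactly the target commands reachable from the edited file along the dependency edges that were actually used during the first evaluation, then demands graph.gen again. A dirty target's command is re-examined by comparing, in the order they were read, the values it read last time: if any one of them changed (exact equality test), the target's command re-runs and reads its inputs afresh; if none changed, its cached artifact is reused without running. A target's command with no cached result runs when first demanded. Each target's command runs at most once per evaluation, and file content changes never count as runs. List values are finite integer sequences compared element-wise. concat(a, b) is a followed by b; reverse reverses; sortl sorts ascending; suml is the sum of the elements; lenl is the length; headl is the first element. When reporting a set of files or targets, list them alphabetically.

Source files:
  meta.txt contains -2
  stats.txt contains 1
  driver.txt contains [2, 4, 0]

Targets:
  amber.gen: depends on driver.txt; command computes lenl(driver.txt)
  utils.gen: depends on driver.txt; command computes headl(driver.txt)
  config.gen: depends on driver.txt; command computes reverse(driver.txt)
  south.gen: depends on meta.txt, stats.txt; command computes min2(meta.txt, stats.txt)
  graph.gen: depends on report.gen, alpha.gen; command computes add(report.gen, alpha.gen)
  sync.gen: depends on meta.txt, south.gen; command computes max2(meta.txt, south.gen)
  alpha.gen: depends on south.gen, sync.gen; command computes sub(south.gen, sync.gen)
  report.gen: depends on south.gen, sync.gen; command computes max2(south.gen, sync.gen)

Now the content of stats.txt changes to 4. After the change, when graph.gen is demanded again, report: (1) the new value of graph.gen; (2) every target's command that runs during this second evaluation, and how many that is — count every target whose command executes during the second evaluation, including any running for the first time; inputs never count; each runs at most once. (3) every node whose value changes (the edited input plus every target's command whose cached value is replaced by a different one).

New value of graph.gen: -2.
Target commands that run: south.gen — 1 in total.
Values that change: stats.txt.
Key observation: the change is absorbed at south.gen — it re-runs but produces the same value, and the output's value is unchanged.

First evaluation (everything demanded from the output):
  south.gen = min2(-2, 1) = -2
  sync.gen = max2(-2, -2) = -2
  alpha.gen = sub(-2, -2) = 0
  report.gen = max2(-2, -2) = -2
  graph.gen = add(-2, 0) = -2

Propagation after the edit:
  south.gen: runs — stats.txt 1->4; result -2 (same value as before).
  sync.gen: checked — values it read are unchanged (meta.txt unchanged, south.gen unchanged); reused cached -2 without running.
  alpha.gen: checked — values it read are unchanged (south.gen unchanged, sync.gen unchanged); reused cached 0 without running.
  report.gen: checked — values it read are unchanged (south.gen unchanged, sync.gen unchanged); reused cached -2 without running.
  graph.gen: checked — values it read are unchanged (report.gen unchanged, alpha.gen unchanged); reused cached -2 without running.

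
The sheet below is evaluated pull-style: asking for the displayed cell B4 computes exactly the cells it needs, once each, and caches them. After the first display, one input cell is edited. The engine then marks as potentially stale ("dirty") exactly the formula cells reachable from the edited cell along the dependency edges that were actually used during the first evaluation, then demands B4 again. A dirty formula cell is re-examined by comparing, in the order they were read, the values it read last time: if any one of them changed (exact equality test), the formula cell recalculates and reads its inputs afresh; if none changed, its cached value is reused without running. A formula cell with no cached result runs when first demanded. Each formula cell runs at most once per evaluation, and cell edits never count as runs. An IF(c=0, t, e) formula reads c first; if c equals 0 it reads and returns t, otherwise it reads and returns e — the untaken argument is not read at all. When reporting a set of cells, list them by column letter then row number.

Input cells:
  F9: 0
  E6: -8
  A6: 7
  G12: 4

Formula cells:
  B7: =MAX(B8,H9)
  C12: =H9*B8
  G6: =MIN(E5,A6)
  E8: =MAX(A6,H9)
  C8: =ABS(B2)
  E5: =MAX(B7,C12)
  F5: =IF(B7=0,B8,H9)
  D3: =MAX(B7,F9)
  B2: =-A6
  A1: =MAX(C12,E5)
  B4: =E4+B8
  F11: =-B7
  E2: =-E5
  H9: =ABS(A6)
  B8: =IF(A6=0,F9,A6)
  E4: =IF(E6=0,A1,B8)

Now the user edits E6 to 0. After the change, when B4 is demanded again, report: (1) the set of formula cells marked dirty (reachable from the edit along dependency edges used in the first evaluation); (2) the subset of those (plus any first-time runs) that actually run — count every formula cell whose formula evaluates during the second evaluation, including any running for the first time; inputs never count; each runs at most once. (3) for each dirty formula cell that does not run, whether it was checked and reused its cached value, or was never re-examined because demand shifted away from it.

The edit dirties: B4, E4.
7 formula cells run: A1, B4, B7, C12, E4, E5, H9.
No dirty formula cell escaped a run.
Note the branch switch — A1, B7, C12, E5, H9 had no cache and run now for the first time.

First demand of the output computes:
  B8 = IF(A6=0: A6=7 -> else branch A6) = 7
  E4 = IF(E6=0: E6=-8 -> else branch B8) = 7
  B4 = 7 + 7 = 14

After the edit, cleaning proceeds:
  H9: had never run; runs now, result 7.
  B7: had never run; runs now, result 7.
  C12: had never run; runs now, result 49.
  E5: had never run; runs now, result 49.
  A1: had never run; runs now, result 49.
  E4: a read changed (E6 -8->0) — executes, giving 49.
  B4: a read changed (E4 7->49) — executes, giving 56.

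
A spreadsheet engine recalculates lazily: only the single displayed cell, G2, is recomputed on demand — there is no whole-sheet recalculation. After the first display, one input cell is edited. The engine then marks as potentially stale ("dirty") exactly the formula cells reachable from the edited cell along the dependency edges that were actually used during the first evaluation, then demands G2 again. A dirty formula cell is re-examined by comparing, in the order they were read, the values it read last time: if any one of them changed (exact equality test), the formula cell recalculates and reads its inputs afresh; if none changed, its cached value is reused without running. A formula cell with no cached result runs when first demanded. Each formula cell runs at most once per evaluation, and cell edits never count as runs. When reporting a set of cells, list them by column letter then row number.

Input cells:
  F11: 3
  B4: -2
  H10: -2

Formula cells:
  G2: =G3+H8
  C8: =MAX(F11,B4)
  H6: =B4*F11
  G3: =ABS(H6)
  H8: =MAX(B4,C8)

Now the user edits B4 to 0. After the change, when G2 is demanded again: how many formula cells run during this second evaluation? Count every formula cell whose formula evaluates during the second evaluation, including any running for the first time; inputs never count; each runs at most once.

Formula cells that run: C8, G2, G3, H6, H8 — 5 in total.

First evaluation (everything demanded from the output):
  C8 = MAX(3, -2) = 3
  H6 = -2 * 3 = -6
  G3 = ABS(-6) = 6
  H8 = MAX(-2, 3) = 3
  G2 = 6 + 3 = 9

Propagation after the edit:
  C8: runs — B4 -2->0; result 3 (same value as before).
  H6: runs — B4 -2->0; result 0.
  G3: runs — H6 -6->0; result 0.
  H8: runs — B4 -2->0; result 3 (same value as before).
  G2: runs — G3 6->0; result 3.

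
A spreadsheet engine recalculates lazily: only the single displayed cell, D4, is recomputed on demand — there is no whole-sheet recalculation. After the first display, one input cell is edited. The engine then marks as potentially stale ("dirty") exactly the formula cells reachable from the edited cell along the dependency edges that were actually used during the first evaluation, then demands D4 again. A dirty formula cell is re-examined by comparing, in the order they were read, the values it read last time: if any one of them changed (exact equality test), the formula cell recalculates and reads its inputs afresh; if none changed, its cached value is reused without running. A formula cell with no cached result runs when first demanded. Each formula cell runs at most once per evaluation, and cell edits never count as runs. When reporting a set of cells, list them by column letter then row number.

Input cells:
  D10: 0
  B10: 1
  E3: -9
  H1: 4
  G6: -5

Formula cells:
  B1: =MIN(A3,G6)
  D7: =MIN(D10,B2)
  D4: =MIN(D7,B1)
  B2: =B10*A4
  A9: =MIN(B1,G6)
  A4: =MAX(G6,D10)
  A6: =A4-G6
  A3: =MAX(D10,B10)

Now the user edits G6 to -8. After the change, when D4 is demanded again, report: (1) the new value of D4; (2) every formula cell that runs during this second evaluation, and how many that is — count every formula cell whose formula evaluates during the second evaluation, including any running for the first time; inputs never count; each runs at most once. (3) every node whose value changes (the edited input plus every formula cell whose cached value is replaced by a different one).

First evaluation (everything demanded from the output):
  A3 = MAX(0, 1) = 1
  A4 = MAX(-5, 0) = 0
  B1 = MIN(1, -5) = -5
  B2 = 1 * 0 = 0
  D7 = MIN(0, 0) = 0
  D4 = MIN(0, -5) = -5

Propagation after the edit:
  A4: runs — G6 -5->-8; result 0 (same value as before).
  B1: runs — G6 -5->-8; result -8.
  B2: checked — values it read are unchanged (B10 unchanged, A4 unchanged); reused cached 0 without running.
  D7: checked — values it read are unchanged (D10 unchanged, B2 unchanged); reused cached 0 without running.
  D4: runs — B1 -5->-8; result -8.

Key observation: the cutoff stops propagation at B2 — its inputs' values are unchanged, so it reuses its cache.

New value of D4: -8.
Formula cells that run: A4, B1, D4 — 3 in total.
Values that change: B1, D4, G6.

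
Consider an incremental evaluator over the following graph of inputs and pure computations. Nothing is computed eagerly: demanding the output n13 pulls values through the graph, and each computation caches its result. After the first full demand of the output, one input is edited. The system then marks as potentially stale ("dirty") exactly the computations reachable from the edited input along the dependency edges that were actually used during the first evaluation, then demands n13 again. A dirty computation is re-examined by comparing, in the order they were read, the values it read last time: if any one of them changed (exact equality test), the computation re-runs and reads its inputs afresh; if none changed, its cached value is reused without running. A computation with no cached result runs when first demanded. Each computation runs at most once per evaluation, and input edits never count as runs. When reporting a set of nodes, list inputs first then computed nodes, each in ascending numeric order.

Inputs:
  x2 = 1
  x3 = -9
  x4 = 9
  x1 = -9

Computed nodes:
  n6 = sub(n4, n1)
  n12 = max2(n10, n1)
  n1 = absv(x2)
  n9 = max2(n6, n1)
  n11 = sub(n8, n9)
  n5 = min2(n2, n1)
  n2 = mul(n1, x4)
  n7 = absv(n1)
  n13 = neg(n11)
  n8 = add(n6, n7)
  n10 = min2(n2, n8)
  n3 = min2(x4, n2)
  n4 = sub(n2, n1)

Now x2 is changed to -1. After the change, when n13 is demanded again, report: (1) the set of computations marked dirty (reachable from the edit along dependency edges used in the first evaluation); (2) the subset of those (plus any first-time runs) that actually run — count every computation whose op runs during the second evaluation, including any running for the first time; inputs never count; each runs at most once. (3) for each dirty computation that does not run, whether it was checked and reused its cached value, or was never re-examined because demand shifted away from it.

Initial pass — values computed on the first demand:
  n1 = absv(1) = 1
  n2 = mul(1, 9) = 9
  n4 = sub(9, 1) = 8
  n6 = sub(8, 1) = 7
  n7 = absv(1) = 1
  n8 = add(7, 1) = 8
  n9 = max2(7, 1) = 7
  n11 = sub(8, 7) = 1
  n13 = neg(1) = -1

Second demand — change propagation:
  n1: re-runs because x2 1->-1; new result 1 (unchanged).
  n2: re-examined; everything it read last time is the same (n1 unchanged, x4 unchanged) — cache 9 kept, no run.
  n4: re-examined; everything it read last time is the same (n2 unchanged, n1 unchanged) — cache 8 kept, no run.
  n6: re-examined; everything it read last time is the same (n4 unchanged, n1 unchanged) — cache 7 kept, no run.
  n7: re-examined; everything it read last time is the same (n1 unchanged) — cache 1 kept, no run.
  n8: re-examined; everything it read last time is the same (n6 unchanged, n7 unchanged) — cache 8 kept, no run.
  n9: re-examined; everything it read last time is the same (n6 unchanged, n1 unchanged) — cache 7 kept, no run.
  n11: re-examined; everything it read last time is the same (n8 unchanged, n9 unchanged) — cache 1 kept, no run.
  n13: re-examined; everything it read last time is the same (n11 unchanged) — cache -1 kept, no run.

The important point: n1 recomputes to an identical value, and the output ends up unchanged.

Dirty set: n1, n2, n4, n6, n7, n8, n9, n11, n13.
Run set: n1 (1 run).
Re-examined without running (cache reused): n2, n4, n6, n7, n8, n9, n11, n13.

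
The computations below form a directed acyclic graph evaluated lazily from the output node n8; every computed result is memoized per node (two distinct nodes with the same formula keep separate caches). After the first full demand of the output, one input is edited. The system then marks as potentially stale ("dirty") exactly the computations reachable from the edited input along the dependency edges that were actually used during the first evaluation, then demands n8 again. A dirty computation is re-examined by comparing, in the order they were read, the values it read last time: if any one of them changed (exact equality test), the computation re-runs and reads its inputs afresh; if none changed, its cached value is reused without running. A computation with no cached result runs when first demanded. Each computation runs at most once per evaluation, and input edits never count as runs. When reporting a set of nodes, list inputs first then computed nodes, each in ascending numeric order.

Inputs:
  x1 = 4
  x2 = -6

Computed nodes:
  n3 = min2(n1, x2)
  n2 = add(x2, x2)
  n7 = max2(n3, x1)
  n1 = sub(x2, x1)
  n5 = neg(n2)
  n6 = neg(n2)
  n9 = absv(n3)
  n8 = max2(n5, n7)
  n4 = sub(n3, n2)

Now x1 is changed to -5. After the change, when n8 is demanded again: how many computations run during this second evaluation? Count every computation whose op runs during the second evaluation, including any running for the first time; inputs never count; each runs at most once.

4 computations run: n1, n3, n7, n8.

First demand of the output computes:
  n1 = sub(-6, 4) = -10
  n2 = add(-6, -6) = -12
  n3 = min2(-10, -6) = -10
  n5 = neg(-12) = 12
  n7 = max2(-10, 4) = 4
  n8 = max2(12, 4) = 12

After the edit, cleaning proceeds:
  n1: a read changed (x1 4->-5) — executes, giving -1.
  n3: a read changed (n1 -10->-1) — executes, giving -6.
  n7: a read changed (n3 -10->-6; x1 4->-5) — executes, giving -5.
  n8: a read changed (n7 4->-5) — executes, giving 12 — identical to its old value.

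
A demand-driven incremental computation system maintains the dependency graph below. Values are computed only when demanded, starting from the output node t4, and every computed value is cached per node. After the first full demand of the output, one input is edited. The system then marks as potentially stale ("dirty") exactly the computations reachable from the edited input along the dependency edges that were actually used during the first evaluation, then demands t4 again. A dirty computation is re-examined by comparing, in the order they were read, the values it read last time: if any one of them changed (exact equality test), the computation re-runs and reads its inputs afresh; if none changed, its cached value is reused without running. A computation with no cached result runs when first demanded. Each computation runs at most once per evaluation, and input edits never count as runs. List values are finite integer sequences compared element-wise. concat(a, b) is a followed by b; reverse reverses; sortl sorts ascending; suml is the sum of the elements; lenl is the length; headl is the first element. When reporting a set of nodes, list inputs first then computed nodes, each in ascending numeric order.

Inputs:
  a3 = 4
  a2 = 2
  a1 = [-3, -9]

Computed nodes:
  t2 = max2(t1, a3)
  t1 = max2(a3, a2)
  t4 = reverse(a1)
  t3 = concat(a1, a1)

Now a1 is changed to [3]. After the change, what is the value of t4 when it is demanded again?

New value of t4: [3].

First evaluation (everything demanded from the output):
  t4 = reverse([-3, -9]) = [-9, -3]

Propagation after the edit:
  t4: runs — a1 [-3, -9]->[3]; result [3].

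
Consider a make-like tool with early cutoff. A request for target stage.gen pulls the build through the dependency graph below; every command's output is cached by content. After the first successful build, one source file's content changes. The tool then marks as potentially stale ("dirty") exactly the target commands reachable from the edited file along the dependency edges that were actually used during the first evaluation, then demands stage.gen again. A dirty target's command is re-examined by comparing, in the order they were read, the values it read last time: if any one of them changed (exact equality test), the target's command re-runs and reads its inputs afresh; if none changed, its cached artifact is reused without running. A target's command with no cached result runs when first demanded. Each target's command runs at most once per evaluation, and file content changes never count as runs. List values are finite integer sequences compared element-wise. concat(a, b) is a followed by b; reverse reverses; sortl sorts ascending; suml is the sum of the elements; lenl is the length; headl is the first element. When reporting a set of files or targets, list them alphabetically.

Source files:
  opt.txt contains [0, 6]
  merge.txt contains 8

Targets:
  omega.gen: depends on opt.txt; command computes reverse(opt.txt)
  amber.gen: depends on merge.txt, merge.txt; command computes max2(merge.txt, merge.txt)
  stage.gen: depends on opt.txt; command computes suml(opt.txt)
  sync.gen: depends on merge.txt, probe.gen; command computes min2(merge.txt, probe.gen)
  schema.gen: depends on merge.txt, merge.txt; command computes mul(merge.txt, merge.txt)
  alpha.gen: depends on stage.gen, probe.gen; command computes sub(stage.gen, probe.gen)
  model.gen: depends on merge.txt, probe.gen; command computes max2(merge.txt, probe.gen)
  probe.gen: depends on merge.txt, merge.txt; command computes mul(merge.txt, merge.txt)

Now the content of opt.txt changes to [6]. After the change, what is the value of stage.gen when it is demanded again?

Demanding stage.gen again yields 6.

First demand of the output computes:
  stage.gen = suml([0, 6]) = 6

After the edit, cleaning proceeds:
  stage.gen: a read changed (opt.txt [0, 6]->[6]) — executes, giving 6 — identical to its old value.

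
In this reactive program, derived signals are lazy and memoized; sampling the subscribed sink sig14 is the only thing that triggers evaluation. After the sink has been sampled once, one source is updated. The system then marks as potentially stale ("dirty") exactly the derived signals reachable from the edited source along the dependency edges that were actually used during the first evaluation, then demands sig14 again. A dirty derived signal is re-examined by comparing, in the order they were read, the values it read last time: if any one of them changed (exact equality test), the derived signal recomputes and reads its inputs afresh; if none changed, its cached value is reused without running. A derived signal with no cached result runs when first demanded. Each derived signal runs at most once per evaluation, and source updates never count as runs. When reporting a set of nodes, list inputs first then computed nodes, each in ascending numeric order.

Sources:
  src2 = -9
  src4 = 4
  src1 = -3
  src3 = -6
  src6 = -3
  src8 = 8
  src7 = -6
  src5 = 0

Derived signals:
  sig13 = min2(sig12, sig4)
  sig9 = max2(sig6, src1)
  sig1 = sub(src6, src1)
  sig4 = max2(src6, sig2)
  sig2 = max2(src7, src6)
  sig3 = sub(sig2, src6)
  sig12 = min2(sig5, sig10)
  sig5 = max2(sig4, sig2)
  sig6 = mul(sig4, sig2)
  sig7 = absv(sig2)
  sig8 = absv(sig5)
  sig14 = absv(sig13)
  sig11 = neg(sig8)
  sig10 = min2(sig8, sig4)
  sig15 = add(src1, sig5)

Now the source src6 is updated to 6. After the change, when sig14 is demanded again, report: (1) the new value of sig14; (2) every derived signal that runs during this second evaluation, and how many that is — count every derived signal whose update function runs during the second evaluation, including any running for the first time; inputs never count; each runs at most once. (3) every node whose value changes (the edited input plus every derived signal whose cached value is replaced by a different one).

First demand of the output computes:
  sig2 = max2(-6, -3) = -3
  sig4 = max2(-3, -3) = -3
  sig5 = max2(-3, -3) = -3
  sig8 = absv(-3) = 3
  sig10 = min2(3, -3) = -3
  sig12 = min2(-3, -3) = -3
  sig13 = min2(-3, -3) = -3
  sig14 = absv(-3) = 3

After the edit, cleaning proceeds:
  sig2: a read changed (src6 -3->6) — executes, giving 6.
  sig4: a read changed (src6 -3->6; sig2 -3->6) — executes, giving 6.
  sig5: a read changed (sig4 -3->6; sig2 -3->6) — executes, giving 6.
  sig8: a read changed (sig5 -3->6) — executes, giving 6.
  sig10: a read changed (sig8 3->6; sig4 -3->6) — executes, giving 6.
  sig12: a read changed (sig5 -3->6; sig10 -3->6) — executes, giving 6.
  sig13: a read changed (sig12 -3->6; sig4 -3->6) — executes, giving 6.
  sig14: a read changed (sig13 -3->6) — executes, giving 6.

Demanding sig14 again yields 6.
8 derived signals run: sig2, sig4, sig5, sig8, sig10, sig12, sig13, sig14.
The nodes whose values change: src6, sig2, sig4, sig5, sig8, sig10, sig12, sig13, sig14.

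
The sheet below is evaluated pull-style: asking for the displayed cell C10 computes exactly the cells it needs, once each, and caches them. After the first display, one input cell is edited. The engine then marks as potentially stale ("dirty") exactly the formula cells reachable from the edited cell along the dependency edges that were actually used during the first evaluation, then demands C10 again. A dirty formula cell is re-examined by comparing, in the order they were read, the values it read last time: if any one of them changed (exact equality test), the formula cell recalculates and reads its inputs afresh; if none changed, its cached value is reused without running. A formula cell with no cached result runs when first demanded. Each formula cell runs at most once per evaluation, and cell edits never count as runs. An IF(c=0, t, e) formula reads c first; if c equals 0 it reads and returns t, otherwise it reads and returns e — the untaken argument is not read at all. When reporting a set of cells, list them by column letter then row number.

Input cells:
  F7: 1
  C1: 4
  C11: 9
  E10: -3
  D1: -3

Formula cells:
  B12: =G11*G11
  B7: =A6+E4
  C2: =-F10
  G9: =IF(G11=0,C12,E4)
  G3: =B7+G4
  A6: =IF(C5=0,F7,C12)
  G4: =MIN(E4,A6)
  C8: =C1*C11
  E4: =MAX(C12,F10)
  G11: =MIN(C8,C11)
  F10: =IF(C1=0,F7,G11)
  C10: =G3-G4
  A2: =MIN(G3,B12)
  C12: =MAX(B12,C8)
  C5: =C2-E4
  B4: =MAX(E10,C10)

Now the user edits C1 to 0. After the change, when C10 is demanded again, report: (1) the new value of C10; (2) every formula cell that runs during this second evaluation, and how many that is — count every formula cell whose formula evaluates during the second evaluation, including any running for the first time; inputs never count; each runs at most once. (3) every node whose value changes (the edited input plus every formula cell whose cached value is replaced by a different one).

First demand of the output computes:
  C8 = 4 * 9 = 36
  G11 = MIN(36, 9) = 9
  B12 = 9 * 9 = 81
  C12 = MAX(81, 36) = 81
  F10 = IF(C1=0: C1=4 -> else branch G11) = 9
  C2 = -(9) = -9
  E4 = MAX(81, 9) = 81
  C5 = -9 - 81 = -90
  A6 = IF(C5=0: C5=-90 -> else branch C12) = 81
  B7 = 81 + 81 = 162
  G4 = MIN(81, 81) = 81
  G3 = 162 + 81 = 243
  C10 = 243 - 81 = 162

After the edit, cleaning proceeds:
  C8: a read changed (C1 4->0) — executes, giving 0.
  G11: a read changed (C8 36->0) — executes, giving 0.
  B12: a read changed (G11 9->0; G11 9->0) — executes, giving 0.
  C12: a read changed (B12 81->0; C8 36->0) — executes, giving 0.
  F10: a read changed (C1 4->0; G11 9->0) — executes, giving 1.
  C2: a read changed (F10 9->1) — executes, giving -1.
  E4: a read changed (C12 81->0; F10 9->1) — executes, giving 1.
  C5: a read changed (C2 -9->-1; E4 81->1) — executes, giving -2.
  A6: a read changed (C5 -90->-2; C12 81->0) — executes, giving 0.
  B7: a read changed (A6 81->0; E4 81->1) — executes, giving 1.
  G4: a read changed (E4 81->1; A6 81->0) — executes, giving 0.
  G3: a read changed (B7 162->1; G4 81->0) — executes, giving 1.
  C10: a read changed (G3 243->1; G4 81->0) — executes, giving 1.

Demanding C10 again yields 1.
13 formula cells run: A6, B7, B12, C2, C5, C8, C10, C12, E4, F10, G3, G4, G11.
The nodes whose values change: A6, B7, B12, C1, C2, C5, C8, C10, C12, E4, F10, G3, G4, G11.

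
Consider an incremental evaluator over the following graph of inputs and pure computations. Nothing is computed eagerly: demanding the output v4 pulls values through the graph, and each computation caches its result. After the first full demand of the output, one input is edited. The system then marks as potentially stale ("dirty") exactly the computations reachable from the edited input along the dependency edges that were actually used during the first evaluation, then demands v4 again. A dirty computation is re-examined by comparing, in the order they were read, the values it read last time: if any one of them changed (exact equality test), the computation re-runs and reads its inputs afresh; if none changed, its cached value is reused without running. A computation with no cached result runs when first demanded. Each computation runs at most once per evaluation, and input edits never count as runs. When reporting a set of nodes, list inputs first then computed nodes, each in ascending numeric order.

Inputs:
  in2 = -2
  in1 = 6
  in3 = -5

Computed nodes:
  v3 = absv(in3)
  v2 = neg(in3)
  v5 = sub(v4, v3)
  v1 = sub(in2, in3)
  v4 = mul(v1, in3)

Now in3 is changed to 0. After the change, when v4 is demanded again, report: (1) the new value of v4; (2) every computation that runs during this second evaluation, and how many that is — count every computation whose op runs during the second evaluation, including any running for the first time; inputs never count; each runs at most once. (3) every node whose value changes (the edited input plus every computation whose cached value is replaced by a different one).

v4 now evaluates to 0.
Run set: v1, v4 (2 run).
Changed values: in3, v1, v4.

Initial pass — values computed on the first demand:
  v1 = sub(-2, -5) = 3
  v4 = mul(3, -5) = -15

Second demand — change propagation:
  v1: re-runs because in3 -5->0; new result -2.
  v4: re-runs because v1 3->-2; in3 -5->0; new result 0.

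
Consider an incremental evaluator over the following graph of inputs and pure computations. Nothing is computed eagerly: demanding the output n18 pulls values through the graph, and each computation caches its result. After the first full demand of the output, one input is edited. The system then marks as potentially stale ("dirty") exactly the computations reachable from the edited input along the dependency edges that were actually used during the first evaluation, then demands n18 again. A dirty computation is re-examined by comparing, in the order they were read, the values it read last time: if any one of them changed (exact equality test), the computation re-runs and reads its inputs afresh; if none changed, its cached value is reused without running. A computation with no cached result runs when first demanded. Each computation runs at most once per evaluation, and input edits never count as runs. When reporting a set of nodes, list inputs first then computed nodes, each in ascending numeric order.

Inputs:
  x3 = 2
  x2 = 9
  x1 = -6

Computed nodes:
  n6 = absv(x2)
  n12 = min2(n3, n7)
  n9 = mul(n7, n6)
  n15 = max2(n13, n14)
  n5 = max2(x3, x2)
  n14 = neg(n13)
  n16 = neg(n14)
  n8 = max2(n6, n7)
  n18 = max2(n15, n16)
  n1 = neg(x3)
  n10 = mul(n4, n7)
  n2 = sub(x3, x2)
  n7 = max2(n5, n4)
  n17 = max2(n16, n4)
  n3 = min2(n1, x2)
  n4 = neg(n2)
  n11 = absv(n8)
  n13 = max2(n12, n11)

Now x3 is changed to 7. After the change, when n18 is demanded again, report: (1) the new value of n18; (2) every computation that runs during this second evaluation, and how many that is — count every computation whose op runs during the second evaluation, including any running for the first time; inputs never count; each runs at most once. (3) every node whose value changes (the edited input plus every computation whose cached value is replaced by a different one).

n18 now evaluates to 9.
Run set: n1, n2, n3, n4, n5, n7, n12, n13 (8 run).
Changed values: x3, n1, n2, n3, n4, n12.
The important point: at n8 every value read last time is unchanged, so the dirty flag clears without a run.

Initial pass — values computed on the first demand:
  n1 = neg(2) = -2
  n2 = sub(2, 9) = -7
  n3 = min2(-2, 9) = -2
  n4 = neg(-7) = 7
  n5 = max2(2, 9) = 9
  n6 = absv(9) = 9
  n7 = max2(9, 7) = 9
  n8 = max2(9, 9) = 9
  n11 = absv(9) = 9
  n12 = min2(-2, 9) = -2
  n13 = max2(-2, 9) = 9
  n14 = neg(9) = -9
  n15 = max2(9, -9) = 9
  n16 = neg(-9) = 9
  n18 = max2(9, 9) = 9

Second demand — change propagation:
  n1: re-runs because x3 2->7; new result -7.
  n2: re-runs because x3 2->7; new result -2.
  n3: re-runs because n1 -2->-7; new result -7.
  n4: re-runs because n2 -7->-2; new result 2.
  n5: re-runs because x3 2->7; new result 9 (unchanged).
  n7: re-runs because n4 7->2; new result 9 (unchanged).
  n8: re-examined; everything it read last time is the same (n6 unchanged, n7 unchanged) — cache 9 kept, no run.
  n11: re-examined; everything it read last time is the same (n8 unchanged) — cache 9 kept, no run.
  n12: re-runs because n3 -2->-7; new result -7.
  n13: re-runs because n12 -2->-7; new result 9 (unchanged).
  n14: re-examined; everything it read last time is the same (n13 unchanged) — cache -9 kept, no run.
  n15: re-examined; everything it read last time is the same (n13 unchanged, n14 unchanged) — cache 9 kept, no run.
  n16: re-examined; everything it read last time is the same (n14 unchanged) — cache 9 kept, no run.
  n18: re-examined; everything it read last time is the same (n15 unchanged, n16 unchanged) — cache 9 kept, no run.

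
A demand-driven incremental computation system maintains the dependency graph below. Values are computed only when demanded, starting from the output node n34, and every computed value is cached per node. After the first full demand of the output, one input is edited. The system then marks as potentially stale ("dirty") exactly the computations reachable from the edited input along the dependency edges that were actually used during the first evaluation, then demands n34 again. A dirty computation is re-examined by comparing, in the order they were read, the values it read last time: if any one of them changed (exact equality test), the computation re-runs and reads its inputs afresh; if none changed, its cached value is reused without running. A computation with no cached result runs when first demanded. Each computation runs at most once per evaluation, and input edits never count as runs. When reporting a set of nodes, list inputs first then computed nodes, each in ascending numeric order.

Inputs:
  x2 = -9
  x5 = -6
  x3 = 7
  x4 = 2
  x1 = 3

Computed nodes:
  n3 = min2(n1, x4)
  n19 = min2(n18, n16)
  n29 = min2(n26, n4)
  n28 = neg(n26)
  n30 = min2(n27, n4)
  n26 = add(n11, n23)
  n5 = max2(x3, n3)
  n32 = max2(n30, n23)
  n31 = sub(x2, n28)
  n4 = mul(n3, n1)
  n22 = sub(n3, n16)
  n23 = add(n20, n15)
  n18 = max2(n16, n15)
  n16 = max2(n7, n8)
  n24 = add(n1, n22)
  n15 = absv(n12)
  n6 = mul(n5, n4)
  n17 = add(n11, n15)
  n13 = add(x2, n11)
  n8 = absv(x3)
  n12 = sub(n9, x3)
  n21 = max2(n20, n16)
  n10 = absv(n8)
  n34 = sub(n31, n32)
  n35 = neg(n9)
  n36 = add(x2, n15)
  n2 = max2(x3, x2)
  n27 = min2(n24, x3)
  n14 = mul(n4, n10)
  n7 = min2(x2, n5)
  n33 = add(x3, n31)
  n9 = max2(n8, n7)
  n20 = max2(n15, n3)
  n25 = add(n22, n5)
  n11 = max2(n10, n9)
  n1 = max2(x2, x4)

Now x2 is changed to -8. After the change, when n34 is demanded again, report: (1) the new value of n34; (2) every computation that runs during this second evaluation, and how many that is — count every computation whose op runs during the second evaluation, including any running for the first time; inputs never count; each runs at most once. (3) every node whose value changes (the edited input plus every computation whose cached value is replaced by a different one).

First evaluation (everything demanded from the output):
  n1 = max2(-9, 2) = 2
  n3 = min2(2, 2) = 2
  n4 = mul(2, 2) = 4
  n5 = max2(7, 2) = 7
  n7 = min2(-9, 7) = -9
  n8 = absv(7) = 7
  n9 = max2(7, -9) = 7
  n10 = absv(7) = 7
  n11 = max2(7, 7) = 7
  n12 = sub(7, 7) = 0
  n15 = absv(0) = 0
  n16 = max2(-9, 7) = 7
  n20 = max2(0, 2) = 2
  n22 = sub(2, 7) = -5
  n23 = add(2, 0) = 2
  n24 = add(2, -5) = -3
  n26 = add(7, 2) = 9
  n27 = min2(-3, 7) = -3
  n28 = neg(9) = -9
  n30 = min2(-3, 4) = -3
  n31 = sub(-9, -9) = 0
  n32 = max2(-3, 2) = 2
  n34 = sub(0, 2) = -2

Propagation after the edit:
  n1: runs — x2 -9->-8; result 2 (same value as before).
  n3: checked — values it read are unchanged (n1 unchanged, x4 unchanged); reused cached 2 without running.
  n4: checked — values it read are unchanged (n3 unchanged, n1 unchanged); reused cached 4 without running.
  n5: checked — values it read are unchanged (x3 unchanged, n3 unchanged); reused cached 7 without running.
  n7: runs — x2 -9->-8; result -8.
  n9: runs — n7 -9->-8; result 7 (same value as before).
  n11: checked — values it read are unchanged (n10 unchanged, n9 unchanged); reused cached 7 without running.
  n12: checked — values it read are unchanged (n9 unchanged, x3 unchanged); reused cached 0 without running.
  n15: checked — values it read are unchanged (n12 unchanged); reused cached 0 without running.
  n16: runs — n7 -9->-8; result 7 (same value as before).
  n20: checked — values it read are unchanged (n15 unchanged, n3 unchanged); reused cached 2 without running.
  n22: checked — values it read are unchanged (n3 unchanged, n16 unchanged); reused cached -5 without running.
  n23: checked — values it read are unchanged (n20 unchanged, n15 unchanged); reused cached 2 without running.
  n24: checked — values it read are unchanged (n1 unchanged, n22 unchanged); reused cached -3 without running.
  n26: checked — values it read are unchanged (n11 unchanged, n23 unchanged); reused cached 9 without running.
  n27: checked — values it read are unchanged (n24 unchanged, x3 unchanged); reused cached -3 without running.
  n28: checked — values it read are unchanged (n26 unchanged); reused cached -9 without running.
  n30: checked — values it read are unchanged (n27 unchanged, n4 unchanged); reused cached -3 without running.
  n31: runs — x2 -9->-8; result 1.
  n32: checked — values it read are unchanged (n30 unchanged, n23 unchanged); reused cached 2 without running.
  n34: runs — n31 0->1; result -1.

Key observation: the cutoff stops propagation at n3 — its inputs' values are unchanged, so it reuses its cache.

New value of n34: -1.
Computations that run: n1, n7, n9, n16, n31, n34 — 6 in total.
Values that change: x2, n7, n31, n34.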